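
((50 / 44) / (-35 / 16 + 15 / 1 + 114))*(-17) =-3400 / 22319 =-0.15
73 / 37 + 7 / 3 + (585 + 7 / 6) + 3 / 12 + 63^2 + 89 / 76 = 4560.89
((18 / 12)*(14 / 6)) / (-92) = -7 / 184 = -0.04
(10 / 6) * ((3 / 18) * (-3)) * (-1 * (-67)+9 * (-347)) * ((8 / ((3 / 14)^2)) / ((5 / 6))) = 4791808 / 9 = 532423.11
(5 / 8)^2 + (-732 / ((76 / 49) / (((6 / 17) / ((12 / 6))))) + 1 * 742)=13625035 / 20672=659.11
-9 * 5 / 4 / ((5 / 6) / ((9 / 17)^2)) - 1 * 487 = -283673 / 578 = -490.78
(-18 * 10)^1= -180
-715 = -715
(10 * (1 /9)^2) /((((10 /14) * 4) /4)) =14 /81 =0.17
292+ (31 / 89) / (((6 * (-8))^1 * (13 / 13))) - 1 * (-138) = 1836929 / 4272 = 429.99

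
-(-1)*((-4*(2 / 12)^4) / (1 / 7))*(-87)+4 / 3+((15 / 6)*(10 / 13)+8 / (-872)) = 784595 / 153036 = 5.13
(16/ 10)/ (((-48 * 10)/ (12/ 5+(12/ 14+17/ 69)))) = -8461/ 724500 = -0.01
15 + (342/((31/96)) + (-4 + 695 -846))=28492/31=919.10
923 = 923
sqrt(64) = 8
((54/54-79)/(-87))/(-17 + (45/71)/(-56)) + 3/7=5160787/13730311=0.38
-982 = -982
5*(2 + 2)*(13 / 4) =65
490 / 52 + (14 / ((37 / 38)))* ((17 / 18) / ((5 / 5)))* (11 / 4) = 202454 / 4329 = 46.77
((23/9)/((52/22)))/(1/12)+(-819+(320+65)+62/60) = -54599/130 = -419.99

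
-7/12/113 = -7/1356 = -0.01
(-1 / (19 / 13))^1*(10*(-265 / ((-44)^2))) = 17225 / 18392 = 0.94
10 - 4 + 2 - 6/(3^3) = 70/9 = 7.78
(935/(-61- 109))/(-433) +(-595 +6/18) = -1544911/2598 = -594.65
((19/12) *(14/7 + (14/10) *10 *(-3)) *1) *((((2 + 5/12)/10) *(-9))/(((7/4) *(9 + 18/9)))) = 7.16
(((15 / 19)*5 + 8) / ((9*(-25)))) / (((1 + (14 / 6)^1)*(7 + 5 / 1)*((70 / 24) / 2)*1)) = -227 / 249375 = -0.00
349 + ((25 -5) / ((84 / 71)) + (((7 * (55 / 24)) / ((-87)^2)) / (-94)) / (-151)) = 365.90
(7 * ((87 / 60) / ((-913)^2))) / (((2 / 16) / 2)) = 812 / 4167845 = 0.00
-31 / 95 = -0.33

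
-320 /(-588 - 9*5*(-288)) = -80 /3093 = -0.03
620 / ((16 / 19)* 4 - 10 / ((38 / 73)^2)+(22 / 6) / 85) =-114148200 / 6166373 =-18.51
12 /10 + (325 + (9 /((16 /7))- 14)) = 25291 /80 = 316.14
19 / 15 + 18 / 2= 154 / 15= 10.27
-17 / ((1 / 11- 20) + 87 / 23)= 253 / 240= 1.05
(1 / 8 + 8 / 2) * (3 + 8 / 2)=231 / 8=28.88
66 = 66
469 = 469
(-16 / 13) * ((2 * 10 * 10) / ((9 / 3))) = -3200 / 39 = -82.05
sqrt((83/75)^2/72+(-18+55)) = 6.08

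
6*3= 18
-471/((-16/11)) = 323.81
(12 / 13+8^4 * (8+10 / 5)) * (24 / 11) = 12779808 / 143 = 89369.29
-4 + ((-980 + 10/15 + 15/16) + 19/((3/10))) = -14705/16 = -919.06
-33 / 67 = -0.49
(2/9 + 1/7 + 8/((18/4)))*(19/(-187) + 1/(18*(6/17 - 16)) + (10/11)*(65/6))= 43618745/2089164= 20.88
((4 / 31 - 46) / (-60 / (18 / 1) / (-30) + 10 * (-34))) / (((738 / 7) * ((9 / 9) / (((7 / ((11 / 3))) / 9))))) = 1659 / 6109697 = 0.00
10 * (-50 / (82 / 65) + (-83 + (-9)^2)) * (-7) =119490 / 41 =2914.39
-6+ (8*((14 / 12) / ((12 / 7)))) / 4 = -167 / 36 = -4.64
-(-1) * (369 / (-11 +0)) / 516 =-123 / 1892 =-0.07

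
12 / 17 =0.71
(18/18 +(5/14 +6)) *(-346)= -2545.57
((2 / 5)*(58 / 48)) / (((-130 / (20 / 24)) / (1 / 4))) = -29 / 37440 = -0.00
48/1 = 48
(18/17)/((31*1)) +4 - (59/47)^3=112492965/54714721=2.06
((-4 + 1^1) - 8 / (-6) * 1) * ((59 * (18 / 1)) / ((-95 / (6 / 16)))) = 531 / 76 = 6.99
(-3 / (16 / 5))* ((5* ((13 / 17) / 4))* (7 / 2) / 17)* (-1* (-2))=-6825 / 18496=-0.37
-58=-58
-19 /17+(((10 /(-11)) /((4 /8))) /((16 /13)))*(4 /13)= -294 /187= -1.57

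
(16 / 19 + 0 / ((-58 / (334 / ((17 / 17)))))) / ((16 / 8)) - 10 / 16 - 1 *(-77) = 11673 / 152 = 76.80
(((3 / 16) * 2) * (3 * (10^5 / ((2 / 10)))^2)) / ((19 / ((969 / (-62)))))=-7171875000000 / 31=-231350806451.61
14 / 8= 7 / 4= 1.75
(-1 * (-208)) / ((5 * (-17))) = -208 / 85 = -2.45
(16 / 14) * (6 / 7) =48 / 49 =0.98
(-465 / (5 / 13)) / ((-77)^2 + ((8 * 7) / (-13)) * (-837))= -15717 / 123949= -0.13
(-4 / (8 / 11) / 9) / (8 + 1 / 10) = -55 / 729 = -0.08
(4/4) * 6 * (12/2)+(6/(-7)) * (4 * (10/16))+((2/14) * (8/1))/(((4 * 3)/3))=239/7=34.14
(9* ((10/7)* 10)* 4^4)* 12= 2764800/7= 394971.43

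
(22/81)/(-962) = -11/38961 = -0.00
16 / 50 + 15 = 383 / 25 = 15.32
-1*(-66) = 66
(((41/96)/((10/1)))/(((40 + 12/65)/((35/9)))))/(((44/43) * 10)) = 160433/397191168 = 0.00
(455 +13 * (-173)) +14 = -1780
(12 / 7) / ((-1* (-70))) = 6 / 245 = 0.02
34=34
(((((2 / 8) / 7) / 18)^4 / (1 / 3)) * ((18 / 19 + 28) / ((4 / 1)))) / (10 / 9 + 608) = 275 / 497829937102848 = 0.00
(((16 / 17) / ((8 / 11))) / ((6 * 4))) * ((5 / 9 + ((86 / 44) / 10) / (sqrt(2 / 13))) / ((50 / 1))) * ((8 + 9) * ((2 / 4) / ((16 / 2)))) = 43 * sqrt(26) / 384000 + 11 / 17280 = 0.00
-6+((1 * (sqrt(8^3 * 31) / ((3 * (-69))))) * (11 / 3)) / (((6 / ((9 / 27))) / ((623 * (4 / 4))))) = -54824 * sqrt(62) / 5589 - 6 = -83.24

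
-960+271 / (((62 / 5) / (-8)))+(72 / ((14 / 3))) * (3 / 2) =-241238 / 217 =-1111.70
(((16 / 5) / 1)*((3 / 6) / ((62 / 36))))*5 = 4.65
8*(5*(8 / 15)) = 64 / 3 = 21.33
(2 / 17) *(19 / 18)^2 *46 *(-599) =-4973497 / 1377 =-3611.84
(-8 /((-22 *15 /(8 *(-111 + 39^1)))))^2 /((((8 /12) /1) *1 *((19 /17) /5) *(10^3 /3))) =5640192 /1436875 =3.93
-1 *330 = -330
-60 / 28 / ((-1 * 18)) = 5 / 42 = 0.12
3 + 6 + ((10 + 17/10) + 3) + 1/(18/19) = 1114/45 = 24.76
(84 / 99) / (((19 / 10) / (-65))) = -18200 / 627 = -29.03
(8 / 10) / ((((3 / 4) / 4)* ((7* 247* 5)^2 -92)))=64 / 1121038995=0.00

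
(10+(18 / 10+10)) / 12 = 109 / 60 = 1.82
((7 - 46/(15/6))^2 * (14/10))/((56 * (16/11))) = 35739/16000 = 2.23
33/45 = 11/15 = 0.73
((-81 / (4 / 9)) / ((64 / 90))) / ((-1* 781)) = 32805 / 99968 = 0.33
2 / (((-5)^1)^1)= -2 / 5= -0.40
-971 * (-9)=8739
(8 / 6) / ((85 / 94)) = 376 / 255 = 1.47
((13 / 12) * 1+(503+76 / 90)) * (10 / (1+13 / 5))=454435 / 324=1402.58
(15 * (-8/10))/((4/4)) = -12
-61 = -61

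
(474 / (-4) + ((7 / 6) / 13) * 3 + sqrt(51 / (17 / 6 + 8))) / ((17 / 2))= -3074 / 221 + 6 * sqrt(2210) / 1105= -13.65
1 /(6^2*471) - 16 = -271295 /16956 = -16.00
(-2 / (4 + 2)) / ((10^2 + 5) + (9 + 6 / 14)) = -7 / 2403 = -0.00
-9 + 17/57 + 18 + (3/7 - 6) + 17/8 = 5.85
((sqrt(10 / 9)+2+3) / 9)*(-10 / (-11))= 10*sqrt(10) / 297+50 / 99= 0.61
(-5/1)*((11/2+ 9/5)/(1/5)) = -365/2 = -182.50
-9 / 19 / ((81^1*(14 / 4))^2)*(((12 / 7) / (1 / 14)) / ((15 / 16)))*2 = -1024 / 3393495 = -0.00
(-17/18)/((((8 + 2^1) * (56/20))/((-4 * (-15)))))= -85/42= -2.02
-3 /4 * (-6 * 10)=45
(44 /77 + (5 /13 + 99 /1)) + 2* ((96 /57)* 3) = 190296 /1729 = 110.06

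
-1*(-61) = 61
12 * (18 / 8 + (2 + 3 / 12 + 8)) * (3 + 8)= 1650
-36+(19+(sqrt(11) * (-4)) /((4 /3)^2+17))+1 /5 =-84 /5 - 36 * sqrt(11) /169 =-17.51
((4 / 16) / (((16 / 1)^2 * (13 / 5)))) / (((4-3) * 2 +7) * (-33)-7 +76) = -5 / 3035136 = -0.00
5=5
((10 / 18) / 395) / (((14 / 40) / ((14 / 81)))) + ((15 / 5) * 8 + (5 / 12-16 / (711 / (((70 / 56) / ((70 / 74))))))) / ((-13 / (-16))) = 157304020 / 5240781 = 30.02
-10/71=-0.14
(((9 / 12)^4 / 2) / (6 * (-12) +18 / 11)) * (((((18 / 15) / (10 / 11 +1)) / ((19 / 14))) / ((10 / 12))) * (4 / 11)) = -297 / 653600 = -0.00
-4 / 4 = -1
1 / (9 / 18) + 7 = 9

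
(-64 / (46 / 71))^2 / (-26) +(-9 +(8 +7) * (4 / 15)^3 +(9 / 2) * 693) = 8462248031 / 3094650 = 2734.48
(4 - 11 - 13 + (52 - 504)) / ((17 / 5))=-2360 / 17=-138.82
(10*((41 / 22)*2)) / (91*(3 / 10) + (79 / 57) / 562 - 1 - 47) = -16417425 / 9116591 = -1.80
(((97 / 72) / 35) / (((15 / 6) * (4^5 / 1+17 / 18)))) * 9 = 873 / 6457150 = 0.00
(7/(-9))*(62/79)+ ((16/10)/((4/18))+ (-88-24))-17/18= -106.35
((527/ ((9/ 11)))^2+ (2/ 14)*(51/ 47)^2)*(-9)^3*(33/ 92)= -108486425.21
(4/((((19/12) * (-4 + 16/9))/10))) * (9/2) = -972/19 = -51.16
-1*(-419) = 419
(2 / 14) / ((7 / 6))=0.12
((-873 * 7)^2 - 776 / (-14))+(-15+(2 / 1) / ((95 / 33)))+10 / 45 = 223506008638 / 5985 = 37344362.35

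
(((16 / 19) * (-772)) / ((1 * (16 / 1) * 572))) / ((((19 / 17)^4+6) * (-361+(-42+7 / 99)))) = 145075977 / 6221539945010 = 0.00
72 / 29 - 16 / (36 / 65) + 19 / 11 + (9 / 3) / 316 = -22380935 / 907236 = -24.67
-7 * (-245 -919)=8148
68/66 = 34/33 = 1.03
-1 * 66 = -66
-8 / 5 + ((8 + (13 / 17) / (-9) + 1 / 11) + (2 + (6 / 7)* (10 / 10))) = 545642 / 58905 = 9.26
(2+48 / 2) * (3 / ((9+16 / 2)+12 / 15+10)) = 390 / 139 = 2.81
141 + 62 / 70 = 4966 / 35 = 141.89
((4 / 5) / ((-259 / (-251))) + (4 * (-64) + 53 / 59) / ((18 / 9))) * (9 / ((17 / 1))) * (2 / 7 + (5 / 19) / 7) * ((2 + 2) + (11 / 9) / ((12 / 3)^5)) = -86.82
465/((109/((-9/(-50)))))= 837/1090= 0.77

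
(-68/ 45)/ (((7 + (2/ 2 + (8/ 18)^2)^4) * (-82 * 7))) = 0.00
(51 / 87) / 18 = 17 / 522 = 0.03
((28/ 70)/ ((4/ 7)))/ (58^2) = 7/ 33640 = 0.00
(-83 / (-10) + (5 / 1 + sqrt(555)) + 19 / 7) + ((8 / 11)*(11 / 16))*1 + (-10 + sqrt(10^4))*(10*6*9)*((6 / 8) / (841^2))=410084168 / 24754835 + sqrt(555)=40.12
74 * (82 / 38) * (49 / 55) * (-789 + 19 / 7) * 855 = -1052045568 / 11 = -95640506.18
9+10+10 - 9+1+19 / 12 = 22.58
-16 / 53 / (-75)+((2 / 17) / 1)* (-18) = -142828 / 67575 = -2.11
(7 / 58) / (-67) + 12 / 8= 2911 / 1943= 1.50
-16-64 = -80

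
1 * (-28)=-28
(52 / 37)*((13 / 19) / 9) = 676 / 6327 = 0.11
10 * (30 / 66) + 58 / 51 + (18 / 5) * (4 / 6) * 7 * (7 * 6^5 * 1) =2565069508 / 2805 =914463.28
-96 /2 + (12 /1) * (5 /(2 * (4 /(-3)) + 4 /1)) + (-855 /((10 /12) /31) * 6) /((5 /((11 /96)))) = -175053 /40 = -4376.32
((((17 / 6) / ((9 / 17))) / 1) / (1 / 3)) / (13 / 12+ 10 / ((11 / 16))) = 6358 / 6189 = 1.03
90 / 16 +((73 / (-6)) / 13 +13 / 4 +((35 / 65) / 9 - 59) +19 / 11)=-49.27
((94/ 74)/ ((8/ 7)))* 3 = 987/ 296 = 3.33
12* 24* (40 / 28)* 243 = 699840 / 7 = 99977.14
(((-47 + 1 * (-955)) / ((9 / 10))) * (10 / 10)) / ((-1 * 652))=835 / 489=1.71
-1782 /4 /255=-297 /170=-1.75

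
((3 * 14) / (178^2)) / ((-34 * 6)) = -7 / 1077256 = -0.00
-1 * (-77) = 77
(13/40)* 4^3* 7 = 728/5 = 145.60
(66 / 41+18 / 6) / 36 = 0.13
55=55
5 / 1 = 5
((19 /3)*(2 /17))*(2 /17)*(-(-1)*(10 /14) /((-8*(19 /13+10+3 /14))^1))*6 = -0.00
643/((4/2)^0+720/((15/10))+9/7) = 4501/3376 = 1.33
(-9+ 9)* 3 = 0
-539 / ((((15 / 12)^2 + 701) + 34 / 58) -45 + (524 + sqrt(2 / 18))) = -107184 / 235145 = -0.46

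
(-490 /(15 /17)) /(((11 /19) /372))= -356826.91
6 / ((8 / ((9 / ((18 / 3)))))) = 1.12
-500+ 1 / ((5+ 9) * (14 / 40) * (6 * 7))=-514495 / 1029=-500.00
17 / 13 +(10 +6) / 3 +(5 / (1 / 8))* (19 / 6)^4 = 8484851 / 2106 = 4028.89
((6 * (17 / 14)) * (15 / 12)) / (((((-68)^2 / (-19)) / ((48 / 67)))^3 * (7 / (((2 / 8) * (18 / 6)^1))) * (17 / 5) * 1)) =-41668425 / 5691595129475248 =-0.00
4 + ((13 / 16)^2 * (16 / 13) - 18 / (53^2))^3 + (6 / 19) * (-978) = -524924524158849337 / 1724919240503296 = -304.32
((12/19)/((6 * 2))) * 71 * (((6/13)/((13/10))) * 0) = 0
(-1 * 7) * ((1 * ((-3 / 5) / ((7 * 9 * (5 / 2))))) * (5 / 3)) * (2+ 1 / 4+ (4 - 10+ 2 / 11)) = -157 / 990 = -0.16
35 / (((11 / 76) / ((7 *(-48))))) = -893760 / 11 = -81250.91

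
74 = 74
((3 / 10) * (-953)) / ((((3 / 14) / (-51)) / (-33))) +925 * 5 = -11204168 / 5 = -2240833.60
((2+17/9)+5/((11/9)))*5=3950/99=39.90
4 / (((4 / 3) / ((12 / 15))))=12 / 5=2.40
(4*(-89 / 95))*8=-2848 / 95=-29.98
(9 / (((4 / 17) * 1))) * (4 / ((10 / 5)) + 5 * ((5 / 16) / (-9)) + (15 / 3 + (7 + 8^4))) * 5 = 50304275 / 64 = 786004.30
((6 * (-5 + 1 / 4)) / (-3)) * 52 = 494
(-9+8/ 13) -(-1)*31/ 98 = -10279/ 1274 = -8.07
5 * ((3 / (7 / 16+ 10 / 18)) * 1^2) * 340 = 734400 / 143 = 5135.66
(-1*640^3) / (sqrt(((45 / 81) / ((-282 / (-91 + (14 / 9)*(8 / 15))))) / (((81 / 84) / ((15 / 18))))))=-12740198400*sqrt(185) / 259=-669055725.15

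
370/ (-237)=-370/ 237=-1.56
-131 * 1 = -131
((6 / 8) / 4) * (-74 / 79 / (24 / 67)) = -2479 / 5056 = -0.49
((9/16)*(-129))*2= -1161/8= -145.12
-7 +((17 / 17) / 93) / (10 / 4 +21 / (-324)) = -57035 / 8153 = -7.00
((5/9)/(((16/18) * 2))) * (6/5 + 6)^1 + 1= 13/4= 3.25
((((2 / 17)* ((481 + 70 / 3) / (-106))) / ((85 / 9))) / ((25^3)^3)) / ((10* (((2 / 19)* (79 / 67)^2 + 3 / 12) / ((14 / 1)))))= -30363596 / 553277873992919921875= -0.00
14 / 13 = 1.08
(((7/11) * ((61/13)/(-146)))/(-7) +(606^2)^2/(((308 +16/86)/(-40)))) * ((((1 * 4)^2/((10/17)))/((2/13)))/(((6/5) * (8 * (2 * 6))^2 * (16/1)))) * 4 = -20582435677851037699/294212210688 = -69957788.73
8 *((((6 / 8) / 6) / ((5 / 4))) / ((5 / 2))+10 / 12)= 524 / 75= 6.99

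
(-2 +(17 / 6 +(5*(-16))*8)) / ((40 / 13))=-9971 / 48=-207.73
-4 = -4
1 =1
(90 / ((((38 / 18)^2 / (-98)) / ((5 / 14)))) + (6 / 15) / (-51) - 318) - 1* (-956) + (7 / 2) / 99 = -417755417 / 6075630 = -68.76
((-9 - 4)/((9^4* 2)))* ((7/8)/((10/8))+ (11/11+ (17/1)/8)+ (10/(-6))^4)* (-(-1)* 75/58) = -2430545/164392416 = -0.01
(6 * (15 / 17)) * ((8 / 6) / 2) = 60 / 17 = 3.53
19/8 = 2.38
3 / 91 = 0.03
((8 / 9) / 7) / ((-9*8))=-1 / 567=-0.00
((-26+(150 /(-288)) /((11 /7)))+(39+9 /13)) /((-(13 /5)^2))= -1.98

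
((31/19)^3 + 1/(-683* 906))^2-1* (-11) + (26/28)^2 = 13561378885979076703247/441352400252222221938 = 30.73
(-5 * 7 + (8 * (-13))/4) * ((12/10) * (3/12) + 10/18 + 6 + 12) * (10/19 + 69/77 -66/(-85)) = -28305999031/11191950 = -2529.14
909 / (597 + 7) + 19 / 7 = 17839 / 4228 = 4.22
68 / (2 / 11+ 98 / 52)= 19448 / 591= 32.91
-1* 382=-382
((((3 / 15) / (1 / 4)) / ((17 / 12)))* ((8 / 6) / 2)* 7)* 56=12544 / 85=147.58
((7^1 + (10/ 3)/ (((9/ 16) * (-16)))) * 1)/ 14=179/ 378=0.47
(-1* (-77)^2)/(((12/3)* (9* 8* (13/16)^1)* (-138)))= 5929/32292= 0.18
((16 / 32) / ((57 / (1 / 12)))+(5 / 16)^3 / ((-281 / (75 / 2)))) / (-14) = 1315381 / 5510873088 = 0.00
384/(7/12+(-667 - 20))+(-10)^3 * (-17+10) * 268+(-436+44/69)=1065982470568/568353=1875564.08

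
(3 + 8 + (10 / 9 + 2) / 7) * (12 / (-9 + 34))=412 / 75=5.49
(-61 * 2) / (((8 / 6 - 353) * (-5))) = -366 / 5275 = -0.07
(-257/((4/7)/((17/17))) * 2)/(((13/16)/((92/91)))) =-189152/169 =-1119.24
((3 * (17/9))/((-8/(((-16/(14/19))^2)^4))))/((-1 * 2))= 17505401151.33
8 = 8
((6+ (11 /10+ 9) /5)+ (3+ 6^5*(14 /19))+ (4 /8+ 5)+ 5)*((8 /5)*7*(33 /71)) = 5048407056 /168625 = 29938.66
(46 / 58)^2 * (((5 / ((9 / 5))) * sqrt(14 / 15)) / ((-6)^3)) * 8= -0.06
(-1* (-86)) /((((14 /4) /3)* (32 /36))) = 1161 /14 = 82.93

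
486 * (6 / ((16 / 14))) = 5103 / 2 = 2551.50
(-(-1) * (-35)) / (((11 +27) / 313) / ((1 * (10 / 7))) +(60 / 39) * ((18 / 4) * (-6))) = 712075 / 843371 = 0.84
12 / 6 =2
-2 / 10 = -1 / 5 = -0.20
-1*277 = -277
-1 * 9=-9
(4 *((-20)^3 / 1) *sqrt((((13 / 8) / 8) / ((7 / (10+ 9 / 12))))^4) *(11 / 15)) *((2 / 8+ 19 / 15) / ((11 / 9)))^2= -158427867 / 45056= -3516.24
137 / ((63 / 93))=4247 / 21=202.24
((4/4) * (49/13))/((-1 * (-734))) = 49/9542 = 0.01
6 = 6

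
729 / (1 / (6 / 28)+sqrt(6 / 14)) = 214326 / 1345 - 6561 * sqrt(21) / 1345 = 137.00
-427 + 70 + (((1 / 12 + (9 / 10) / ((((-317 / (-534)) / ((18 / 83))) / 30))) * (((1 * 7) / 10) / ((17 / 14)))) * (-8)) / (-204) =-244158742919 / 684349110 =-356.78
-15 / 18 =-5 / 6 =-0.83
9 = 9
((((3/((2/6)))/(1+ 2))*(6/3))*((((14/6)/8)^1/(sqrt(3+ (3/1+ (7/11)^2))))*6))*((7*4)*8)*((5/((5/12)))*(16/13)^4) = 20346568704*sqrt(31)/4426955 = 25589.80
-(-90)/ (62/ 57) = 2565/ 31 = 82.74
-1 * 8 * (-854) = 6832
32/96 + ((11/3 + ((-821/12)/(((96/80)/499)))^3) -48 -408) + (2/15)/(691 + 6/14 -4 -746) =-8809778446115137291187/382579200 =-23027332500342.77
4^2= 16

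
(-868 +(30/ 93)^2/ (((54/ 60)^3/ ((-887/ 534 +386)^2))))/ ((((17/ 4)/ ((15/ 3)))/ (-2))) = -40388209950328480/ 849028678497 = -47569.90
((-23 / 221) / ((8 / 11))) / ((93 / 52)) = -253 / 3162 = -0.08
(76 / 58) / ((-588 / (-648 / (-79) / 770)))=-1026 / 43219715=-0.00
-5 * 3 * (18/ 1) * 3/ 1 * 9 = -7290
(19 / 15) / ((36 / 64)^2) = 4864 / 1215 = 4.00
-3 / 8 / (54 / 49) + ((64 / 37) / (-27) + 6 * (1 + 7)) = 760769 / 15984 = 47.60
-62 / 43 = -1.44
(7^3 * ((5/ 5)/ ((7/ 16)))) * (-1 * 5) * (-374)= 1466080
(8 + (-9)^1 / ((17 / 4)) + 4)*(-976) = -163968 / 17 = -9645.18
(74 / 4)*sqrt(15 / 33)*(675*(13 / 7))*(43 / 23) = 13961025*sqrt(55) / 3542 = 29231.43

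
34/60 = 0.57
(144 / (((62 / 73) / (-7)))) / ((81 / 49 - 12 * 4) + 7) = 225351 / 7471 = 30.16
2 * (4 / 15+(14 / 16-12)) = -1303 / 60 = -21.72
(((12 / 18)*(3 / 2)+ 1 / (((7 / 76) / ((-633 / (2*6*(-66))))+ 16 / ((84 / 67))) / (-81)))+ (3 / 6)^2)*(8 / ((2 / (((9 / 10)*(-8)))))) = 393419988 / 2710285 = 145.16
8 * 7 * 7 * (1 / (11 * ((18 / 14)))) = 2744 / 99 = 27.72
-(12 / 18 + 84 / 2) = -42.67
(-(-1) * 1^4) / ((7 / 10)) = 10 / 7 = 1.43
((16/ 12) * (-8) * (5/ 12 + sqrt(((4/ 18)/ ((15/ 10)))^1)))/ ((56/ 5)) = -0.76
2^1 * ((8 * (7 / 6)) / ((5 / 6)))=22.40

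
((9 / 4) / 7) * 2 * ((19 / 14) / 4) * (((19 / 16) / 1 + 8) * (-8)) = -513 / 32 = -16.03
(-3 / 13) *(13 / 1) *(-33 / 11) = 9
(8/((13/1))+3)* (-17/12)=-799/156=-5.12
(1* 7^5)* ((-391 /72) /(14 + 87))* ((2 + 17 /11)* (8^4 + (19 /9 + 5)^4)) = -466138781448704 /21867813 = -21316204.85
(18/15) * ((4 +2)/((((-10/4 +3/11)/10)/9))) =-14256/49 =-290.94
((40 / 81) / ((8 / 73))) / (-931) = -365 / 75411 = -0.00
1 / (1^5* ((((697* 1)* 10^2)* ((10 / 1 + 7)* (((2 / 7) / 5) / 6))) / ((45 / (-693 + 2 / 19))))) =-0.00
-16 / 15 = -1.07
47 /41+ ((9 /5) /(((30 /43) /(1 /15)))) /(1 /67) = 129871 /10250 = 12.67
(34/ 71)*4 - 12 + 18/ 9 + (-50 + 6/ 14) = -28655/ 497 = -57.66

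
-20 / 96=-5 / 24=-0.21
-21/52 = -0.40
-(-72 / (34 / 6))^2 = -46656 / 289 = -161.44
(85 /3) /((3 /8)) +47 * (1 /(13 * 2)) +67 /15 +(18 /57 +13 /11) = 20376079 /244530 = 83.33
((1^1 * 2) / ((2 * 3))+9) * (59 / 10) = 826 / 15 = 55.07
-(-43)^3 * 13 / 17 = 1033591 / 17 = 60799.47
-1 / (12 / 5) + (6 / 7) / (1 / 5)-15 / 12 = 55 / 21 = 2.62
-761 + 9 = -752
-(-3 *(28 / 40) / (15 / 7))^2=-2401 / 2500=-0.96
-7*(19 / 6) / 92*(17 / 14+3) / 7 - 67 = -518897 / 7728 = -67.15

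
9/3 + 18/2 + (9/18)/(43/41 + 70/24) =23658/1951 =12.13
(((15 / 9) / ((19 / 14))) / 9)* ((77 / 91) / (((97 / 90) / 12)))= 1.29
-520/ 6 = -260/ 3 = -86.67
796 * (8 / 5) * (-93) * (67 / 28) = -9919752 / 35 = -283421.49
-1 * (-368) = 368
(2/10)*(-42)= -42/5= -8.40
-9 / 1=-9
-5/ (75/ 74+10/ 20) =-185/ 56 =-3.30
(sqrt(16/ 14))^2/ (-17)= -8/ 119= -0.07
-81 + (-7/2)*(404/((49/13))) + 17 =-3074/7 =-439.14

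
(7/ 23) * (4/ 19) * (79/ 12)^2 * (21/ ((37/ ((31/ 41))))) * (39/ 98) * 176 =55332706/ 662929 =83.47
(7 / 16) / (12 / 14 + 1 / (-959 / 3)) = 959 / 1872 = 0.51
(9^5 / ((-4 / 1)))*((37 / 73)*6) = -6554439 / 146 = -44893.42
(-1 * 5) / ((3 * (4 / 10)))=-25 / 6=-4.17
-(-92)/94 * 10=460/47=9.79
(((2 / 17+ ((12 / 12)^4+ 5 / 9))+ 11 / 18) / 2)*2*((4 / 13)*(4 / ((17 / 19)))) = 35416 / 11271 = 3.14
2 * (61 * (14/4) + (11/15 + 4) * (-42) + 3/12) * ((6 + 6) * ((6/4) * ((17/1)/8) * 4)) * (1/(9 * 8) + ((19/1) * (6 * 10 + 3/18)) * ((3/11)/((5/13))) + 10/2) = 3731230.45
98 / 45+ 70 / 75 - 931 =-8351 / 9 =-927.89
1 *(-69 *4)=-276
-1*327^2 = -106929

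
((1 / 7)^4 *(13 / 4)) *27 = 351 / 9604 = 0.04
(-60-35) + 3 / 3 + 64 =-30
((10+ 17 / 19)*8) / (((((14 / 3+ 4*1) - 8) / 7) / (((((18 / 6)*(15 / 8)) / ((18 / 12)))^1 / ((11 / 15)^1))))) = 978075 / 209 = 4679.78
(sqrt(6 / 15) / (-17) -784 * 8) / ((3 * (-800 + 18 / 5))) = sqrt(10) / 203082 + 15680 / 5973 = 2.63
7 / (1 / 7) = 49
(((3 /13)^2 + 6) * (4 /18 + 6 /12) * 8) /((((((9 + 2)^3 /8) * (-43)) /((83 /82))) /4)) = -164672 /8319597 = -0.02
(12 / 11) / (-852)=-1 / 781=-0.00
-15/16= -0.94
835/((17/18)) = 15030/17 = 884.12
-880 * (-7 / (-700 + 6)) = -3080 / 347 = -8.88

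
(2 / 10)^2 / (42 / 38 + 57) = 19 / 27600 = 0.00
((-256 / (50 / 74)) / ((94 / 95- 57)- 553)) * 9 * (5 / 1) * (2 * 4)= 25308 / 113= 223.96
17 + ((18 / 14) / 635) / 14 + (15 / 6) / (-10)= 2084723 / 124460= 16.75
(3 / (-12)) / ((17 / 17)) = -1 / 4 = -0.25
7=7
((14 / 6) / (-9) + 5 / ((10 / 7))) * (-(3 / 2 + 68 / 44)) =-11725 / 1188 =-9.87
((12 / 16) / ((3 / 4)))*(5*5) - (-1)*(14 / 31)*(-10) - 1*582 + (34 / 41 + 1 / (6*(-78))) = -333513515 / 594828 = -560.69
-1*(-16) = 16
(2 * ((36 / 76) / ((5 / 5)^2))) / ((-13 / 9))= -162 / 247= -0.66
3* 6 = 18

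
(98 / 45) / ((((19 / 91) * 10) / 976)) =4351984 / 4275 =1018.01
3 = 3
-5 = -5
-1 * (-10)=10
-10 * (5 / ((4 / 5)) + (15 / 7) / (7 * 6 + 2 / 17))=-78950 / 1253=-63.01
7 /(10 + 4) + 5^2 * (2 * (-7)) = -349.50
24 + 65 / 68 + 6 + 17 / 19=41151 / 1292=31.85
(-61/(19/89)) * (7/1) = -38003/19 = -2000.16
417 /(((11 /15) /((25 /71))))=156375 /781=200.22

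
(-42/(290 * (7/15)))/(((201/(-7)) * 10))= 21/19430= 0.00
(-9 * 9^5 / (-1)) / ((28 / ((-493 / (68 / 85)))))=-1310002065 / 112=-11696447.01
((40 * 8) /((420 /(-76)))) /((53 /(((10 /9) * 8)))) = -97280 /10017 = -9.71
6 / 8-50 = -49.25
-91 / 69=-1.32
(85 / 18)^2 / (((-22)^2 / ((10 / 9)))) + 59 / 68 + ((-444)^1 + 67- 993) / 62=-7875844043 / 371889144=-21.18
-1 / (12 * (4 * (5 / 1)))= -1 / 240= -0.00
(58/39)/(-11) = -0.14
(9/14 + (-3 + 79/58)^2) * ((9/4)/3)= 234939/94192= 2.49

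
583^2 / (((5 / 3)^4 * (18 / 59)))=180481059 / 1250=144384.85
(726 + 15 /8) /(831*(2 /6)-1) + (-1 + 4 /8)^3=1849 /736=2.51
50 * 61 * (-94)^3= -2533281200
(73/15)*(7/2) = 511/30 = 17.03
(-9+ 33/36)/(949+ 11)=-97/11520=-0.01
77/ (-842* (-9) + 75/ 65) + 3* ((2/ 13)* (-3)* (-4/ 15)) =2429761/ 6404385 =0.38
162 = 162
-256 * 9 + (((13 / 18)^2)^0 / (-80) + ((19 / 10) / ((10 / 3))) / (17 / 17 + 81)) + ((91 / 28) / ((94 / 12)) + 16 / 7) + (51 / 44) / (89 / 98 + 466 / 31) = -6614247537574283 / 2874219933200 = -2301.23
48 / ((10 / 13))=312 / 5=62.40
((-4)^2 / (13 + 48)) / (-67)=-16 / 4087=-0.00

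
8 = 8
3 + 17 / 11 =50 / 11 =4.55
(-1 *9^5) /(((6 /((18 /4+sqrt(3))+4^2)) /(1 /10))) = -807003 /40 - 19683 *sqrt(3) /20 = -21879.67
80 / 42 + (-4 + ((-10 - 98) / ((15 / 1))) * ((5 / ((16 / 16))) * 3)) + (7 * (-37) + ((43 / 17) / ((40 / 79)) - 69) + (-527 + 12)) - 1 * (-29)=-13124743 / 14280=-919.10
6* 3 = 18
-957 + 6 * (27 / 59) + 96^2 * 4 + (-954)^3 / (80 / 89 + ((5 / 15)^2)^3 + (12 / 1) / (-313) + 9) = -519938333850330339 / 5908060049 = -88004916.93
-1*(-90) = 90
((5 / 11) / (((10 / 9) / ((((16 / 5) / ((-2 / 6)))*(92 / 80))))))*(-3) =3726 / 275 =13.55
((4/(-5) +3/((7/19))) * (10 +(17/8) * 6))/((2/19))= 63479/40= 1586.98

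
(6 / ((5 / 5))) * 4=24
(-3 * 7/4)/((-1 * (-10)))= -21/40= -0.52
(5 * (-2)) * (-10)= 100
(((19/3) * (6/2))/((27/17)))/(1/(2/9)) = 646/243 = 2.66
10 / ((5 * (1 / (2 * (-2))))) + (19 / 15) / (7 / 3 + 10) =-1461 / 185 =-7.90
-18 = -18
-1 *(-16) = 16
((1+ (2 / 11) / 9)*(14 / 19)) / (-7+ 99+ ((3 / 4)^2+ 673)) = 22624 / 23040369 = 0.00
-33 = -33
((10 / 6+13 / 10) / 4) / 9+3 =3329 / 1080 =3.08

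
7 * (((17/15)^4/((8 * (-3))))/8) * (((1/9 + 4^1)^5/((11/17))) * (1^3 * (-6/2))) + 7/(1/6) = 777598786399043/2104506360000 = 369.49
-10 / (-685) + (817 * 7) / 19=41239 / 137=301.01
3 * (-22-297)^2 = 305283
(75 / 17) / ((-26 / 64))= -10.86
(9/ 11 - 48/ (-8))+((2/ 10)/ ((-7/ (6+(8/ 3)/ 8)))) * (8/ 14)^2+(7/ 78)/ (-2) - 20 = -13033081/ 980980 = -13.29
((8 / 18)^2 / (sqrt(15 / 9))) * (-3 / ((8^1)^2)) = -sqrt(15) / 540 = -0.01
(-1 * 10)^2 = 100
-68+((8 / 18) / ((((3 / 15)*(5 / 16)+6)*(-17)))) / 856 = -107983124 / 1587987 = -68.00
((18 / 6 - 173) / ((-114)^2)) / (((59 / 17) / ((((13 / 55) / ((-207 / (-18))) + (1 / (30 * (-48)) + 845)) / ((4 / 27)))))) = -88970856515 / 4138480896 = -21.50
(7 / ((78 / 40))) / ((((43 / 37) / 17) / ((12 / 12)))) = 88060 / 1677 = 52.51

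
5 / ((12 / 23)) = 115 / 12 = 9.58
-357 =-357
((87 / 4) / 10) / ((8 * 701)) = 87 / 224320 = 0.00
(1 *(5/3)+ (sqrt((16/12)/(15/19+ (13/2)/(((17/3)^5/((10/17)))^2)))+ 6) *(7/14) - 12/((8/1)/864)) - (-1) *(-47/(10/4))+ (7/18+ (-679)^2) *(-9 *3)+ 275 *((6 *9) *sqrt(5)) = -373482829/30+ 24137569 *sqrt(55349117155443245)/8739334287701565+ 14850 *sqrt(5) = -12416221.37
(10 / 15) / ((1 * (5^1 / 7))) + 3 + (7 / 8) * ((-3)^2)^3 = 77017 / 120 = 641.81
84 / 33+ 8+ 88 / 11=204 / 11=18.55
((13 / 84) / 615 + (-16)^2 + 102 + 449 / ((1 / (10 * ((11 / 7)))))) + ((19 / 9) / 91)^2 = 4077721368991 / 550024020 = 7413.72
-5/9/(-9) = 5/81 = 0.06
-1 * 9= -9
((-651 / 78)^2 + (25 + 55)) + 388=363457 / 676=537.66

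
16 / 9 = 1.78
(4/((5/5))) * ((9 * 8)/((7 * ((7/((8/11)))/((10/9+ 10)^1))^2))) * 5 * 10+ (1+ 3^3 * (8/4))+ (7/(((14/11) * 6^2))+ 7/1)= 8377725925/2988216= 2803.59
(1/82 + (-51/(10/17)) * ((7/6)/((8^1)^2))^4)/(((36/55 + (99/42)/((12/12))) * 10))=2788195957547/6891095174676480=0.00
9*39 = 351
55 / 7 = 7.86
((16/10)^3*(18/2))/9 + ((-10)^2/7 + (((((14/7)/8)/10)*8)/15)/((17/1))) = 820319/44625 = 18.38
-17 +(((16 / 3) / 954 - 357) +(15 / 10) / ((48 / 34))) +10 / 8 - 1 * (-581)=4792547 / 22896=209.32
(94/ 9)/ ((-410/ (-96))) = 1504/ 615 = 2.45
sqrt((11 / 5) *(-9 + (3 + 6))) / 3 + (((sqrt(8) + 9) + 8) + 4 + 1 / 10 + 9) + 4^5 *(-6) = -61139 / 10 + 2 *sqrt(2) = -6111.07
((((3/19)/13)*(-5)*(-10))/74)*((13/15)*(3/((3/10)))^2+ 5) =6875/9139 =0.75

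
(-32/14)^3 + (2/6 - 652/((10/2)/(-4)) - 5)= 2598182/5145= 504.99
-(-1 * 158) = 158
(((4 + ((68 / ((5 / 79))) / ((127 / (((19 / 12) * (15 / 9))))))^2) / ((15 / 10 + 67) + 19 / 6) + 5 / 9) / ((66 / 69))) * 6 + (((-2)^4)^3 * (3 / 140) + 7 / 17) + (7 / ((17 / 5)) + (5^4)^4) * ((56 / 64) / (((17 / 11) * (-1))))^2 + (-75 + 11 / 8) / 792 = 12319932376913505688222709 / 251874742701120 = 48912932852.23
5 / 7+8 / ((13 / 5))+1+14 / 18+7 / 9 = 5198 / 819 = 6.35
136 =136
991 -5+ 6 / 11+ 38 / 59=640686 / 649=987.19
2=2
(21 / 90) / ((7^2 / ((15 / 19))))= 1 / 266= 0.00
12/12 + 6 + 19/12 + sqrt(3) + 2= 12.32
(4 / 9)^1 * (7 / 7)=4 / 9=0.44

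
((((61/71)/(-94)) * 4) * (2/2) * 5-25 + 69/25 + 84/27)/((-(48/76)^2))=48.41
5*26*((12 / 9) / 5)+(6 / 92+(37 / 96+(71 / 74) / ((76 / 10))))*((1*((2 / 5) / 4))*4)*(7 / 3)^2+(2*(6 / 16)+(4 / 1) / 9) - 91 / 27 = 235723445 / 6985008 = 33.75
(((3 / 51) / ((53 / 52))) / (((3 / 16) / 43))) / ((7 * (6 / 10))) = 178880 / 56763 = 3.15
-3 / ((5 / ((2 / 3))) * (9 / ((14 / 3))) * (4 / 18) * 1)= -14 / 15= -0.93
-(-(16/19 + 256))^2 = -23814400/361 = -65967.87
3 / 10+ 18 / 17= 231 / 170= 1.36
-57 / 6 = -19 / 2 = -9.50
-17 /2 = -8.50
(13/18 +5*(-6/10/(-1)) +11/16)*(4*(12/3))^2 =10160/9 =1128.89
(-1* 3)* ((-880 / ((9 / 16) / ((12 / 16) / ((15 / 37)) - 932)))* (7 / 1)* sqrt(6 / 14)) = -20005252.53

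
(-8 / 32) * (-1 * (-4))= -1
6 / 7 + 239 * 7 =11717 / 7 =1673.86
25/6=4.17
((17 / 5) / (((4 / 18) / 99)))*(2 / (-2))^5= -15147 / 10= -1514.70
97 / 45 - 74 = -3233 / 45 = -71.84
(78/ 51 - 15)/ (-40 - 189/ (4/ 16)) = 229/ 13532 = 0.02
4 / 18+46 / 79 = 572 / 711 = 0.80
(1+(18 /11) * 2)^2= 2209 /121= 18.26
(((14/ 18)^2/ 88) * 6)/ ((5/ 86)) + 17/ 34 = 1796/ 1485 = 1.21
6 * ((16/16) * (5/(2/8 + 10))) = 120/41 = 2.93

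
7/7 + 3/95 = 98/95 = 1.03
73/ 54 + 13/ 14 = 431/ 189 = 2.28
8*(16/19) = 128/19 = 6.74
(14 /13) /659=14 /8567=0.00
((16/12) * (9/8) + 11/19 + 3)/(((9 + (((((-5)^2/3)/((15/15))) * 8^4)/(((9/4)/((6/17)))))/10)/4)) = 59058/1582643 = 0.04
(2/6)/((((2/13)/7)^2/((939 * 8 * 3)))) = 15551718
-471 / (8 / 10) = -588.75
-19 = -19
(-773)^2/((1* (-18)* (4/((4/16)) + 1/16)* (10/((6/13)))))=-4780232/50115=-95.39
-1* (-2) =2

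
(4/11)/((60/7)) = 7/165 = 0.04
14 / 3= 4.67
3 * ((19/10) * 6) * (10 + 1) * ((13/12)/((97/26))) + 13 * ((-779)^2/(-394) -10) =-1915049747/95545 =-20043.43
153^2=23409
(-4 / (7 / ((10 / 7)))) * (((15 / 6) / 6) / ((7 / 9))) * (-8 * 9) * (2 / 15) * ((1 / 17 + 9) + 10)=466560 / 5831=80.01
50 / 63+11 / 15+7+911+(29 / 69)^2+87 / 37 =1894975121 / 2055165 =922.05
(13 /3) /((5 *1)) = 13 /15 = 0.87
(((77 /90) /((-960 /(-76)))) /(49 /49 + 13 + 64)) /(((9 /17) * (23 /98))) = 1218679 /174376800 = 0.01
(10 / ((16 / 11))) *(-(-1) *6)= 165 / 4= 41.25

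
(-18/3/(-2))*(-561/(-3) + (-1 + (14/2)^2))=705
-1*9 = -9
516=516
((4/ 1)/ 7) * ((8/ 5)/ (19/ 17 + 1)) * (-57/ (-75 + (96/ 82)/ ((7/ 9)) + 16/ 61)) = 6462584/ 19231215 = 0.34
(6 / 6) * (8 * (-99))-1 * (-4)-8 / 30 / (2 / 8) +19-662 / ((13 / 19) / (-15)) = 2679887 / 195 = 13743.01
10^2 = 100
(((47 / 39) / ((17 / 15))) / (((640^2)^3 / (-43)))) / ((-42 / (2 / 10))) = 2021 / 637854183063552000000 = 0.00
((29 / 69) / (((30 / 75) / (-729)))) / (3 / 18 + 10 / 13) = -1374165 / 1679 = -818.44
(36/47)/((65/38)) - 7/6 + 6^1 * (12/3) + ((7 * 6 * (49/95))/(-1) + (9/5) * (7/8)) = 4448057/1393080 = 3.19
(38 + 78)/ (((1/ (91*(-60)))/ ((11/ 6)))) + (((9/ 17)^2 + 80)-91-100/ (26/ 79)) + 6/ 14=-30545608337/ 26299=-1161474.14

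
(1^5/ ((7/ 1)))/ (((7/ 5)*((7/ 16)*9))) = 80/ 3087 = 0.03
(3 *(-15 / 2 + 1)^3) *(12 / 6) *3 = -4943.25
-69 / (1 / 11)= -759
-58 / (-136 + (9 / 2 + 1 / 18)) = 522 / 1183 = 0.44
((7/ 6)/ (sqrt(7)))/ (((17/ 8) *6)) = 2 *sqrt(7)/ 153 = 0.03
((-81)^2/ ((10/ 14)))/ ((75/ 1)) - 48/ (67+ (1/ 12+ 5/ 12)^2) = 4094121/ 33625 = 121.76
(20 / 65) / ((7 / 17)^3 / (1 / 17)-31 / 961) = 8959 / 33618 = 0.27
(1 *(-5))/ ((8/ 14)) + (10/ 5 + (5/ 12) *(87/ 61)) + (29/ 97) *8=-44543/ 11834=-3.76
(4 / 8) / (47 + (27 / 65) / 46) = 1495 / 140557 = 0.01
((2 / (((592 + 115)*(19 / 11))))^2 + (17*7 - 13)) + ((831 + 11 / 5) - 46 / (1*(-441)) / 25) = 939.20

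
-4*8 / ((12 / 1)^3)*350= -175 / 27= -6.48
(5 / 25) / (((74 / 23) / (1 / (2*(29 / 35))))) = 161 / 4292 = 0.04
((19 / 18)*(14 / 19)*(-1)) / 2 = -7 / 18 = -0.39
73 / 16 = 4.56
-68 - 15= -83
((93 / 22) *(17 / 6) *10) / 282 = 2635 / 6204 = 0.42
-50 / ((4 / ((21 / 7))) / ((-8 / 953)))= 300 / 953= 0.31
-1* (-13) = 13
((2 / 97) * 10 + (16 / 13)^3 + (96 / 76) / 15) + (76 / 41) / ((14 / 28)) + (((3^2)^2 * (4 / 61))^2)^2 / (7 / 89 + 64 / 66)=27072834221179384236788 / 35386554794088064645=765.06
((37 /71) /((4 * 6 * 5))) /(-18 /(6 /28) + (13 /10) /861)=-10619 /205396468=-0.00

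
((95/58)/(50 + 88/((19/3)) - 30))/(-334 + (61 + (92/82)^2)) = -3034205/17062281544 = -0.00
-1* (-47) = 47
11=11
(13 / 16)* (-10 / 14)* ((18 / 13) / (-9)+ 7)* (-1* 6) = 1335 / 56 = 23.84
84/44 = 21/11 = 1.91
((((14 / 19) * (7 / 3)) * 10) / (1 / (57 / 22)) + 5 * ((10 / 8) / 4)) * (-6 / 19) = -24345 / 1672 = -14.56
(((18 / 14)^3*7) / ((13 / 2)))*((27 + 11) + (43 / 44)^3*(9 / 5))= 90.82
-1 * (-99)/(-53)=-99/53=-1.87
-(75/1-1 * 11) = -64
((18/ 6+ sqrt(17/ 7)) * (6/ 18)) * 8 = 8 * sqrt(119)/ 21+ 8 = 12.16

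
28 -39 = -11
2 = 2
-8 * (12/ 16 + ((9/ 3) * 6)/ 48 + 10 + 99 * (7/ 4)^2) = -5029/ 2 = -2514.50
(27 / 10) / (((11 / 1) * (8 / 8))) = 27 / 110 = 0.25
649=649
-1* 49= -49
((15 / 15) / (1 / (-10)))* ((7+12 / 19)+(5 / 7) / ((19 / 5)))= -10400 / 133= -78.20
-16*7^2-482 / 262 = -102945 / 131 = -785.84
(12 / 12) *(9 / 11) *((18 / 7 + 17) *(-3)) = -48.04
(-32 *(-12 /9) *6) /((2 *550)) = 64 /275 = 0.23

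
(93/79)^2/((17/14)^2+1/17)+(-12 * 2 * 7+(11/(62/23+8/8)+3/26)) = -296328251717/1806831910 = -164.00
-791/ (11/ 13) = -10283/ 11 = -934.82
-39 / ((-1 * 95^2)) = 39 / 9025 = 0.00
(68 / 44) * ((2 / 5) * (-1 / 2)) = -17 / 55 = -0.31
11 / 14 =0.79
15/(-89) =-15/89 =-0.17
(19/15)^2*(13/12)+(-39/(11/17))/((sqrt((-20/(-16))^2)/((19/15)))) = -352469/5940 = -59.34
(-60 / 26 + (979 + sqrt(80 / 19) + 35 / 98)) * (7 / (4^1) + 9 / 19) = 169 * sqrt(95) / 361 + 2311699 / 1064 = 2177.21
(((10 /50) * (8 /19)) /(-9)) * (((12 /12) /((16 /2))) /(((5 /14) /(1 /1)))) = -14 /4275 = -0.00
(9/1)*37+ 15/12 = 1337/4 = 334.25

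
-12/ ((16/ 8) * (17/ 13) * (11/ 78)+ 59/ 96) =-194688/ 15955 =-12.20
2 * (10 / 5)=4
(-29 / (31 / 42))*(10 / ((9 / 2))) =-8120 / 93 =-87.31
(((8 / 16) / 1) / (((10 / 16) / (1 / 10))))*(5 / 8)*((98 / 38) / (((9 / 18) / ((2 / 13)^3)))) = 196 / 208715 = 0.00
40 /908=10 /227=0.04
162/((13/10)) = 1620/13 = 124.62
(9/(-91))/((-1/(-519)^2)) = 2424249/91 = 26640.10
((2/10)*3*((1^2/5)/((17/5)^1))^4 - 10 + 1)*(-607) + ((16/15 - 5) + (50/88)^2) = 13241464806223/2425449840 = 5459.39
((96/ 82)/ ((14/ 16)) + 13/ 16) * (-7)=-9875/ 656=-15.05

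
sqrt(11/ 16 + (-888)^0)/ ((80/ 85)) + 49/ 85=49/ 85 + 51*sqrt(3)/ 64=1.96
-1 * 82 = -82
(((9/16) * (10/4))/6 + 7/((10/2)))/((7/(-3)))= -1569/2240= -0.70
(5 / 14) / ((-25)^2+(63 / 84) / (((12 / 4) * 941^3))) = 0.00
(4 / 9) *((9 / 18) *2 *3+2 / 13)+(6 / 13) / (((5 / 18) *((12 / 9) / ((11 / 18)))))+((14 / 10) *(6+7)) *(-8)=-167821 / 1170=-143.44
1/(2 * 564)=0.00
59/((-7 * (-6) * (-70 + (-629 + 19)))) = -59/28560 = -0.00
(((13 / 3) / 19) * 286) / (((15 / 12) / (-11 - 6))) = -252824 / 285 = -887.10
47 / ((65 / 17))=799 / 65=12.29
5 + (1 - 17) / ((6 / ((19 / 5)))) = -77 / 15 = -5.13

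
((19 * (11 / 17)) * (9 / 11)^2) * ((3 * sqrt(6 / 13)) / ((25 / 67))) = 309339 * sqrt(78) / 60775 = 44.95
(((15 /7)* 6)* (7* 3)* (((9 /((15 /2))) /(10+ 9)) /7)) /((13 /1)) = 324 /1729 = 0.19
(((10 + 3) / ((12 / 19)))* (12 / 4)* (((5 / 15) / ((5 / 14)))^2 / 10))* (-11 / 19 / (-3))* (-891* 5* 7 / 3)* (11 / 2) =-5934929 / 100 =-59349.29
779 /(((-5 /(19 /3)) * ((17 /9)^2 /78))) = -31170906 /1445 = -21571.56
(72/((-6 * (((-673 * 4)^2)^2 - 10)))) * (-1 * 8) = 16/8752839639081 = 0.00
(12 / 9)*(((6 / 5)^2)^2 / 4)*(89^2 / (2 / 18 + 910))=30796848 / 5119375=6.02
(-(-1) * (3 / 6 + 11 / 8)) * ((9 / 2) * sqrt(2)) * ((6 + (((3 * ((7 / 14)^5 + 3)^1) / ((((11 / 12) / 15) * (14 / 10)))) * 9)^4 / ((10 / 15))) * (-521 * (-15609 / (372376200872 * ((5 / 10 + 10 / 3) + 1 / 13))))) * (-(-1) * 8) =1969272305597024711531358797403 * sqrt(2) / 4158492030166626009088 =669707091.51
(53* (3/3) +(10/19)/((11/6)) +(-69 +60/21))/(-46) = 9404/33649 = 0.28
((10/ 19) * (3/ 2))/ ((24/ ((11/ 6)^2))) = 605/ 5472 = 0.11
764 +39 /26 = 1531 /2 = 765.50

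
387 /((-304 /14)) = -2709 /152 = -17.82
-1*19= -19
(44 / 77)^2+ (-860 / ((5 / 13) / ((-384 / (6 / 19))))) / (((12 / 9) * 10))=49961264 / 245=203923.53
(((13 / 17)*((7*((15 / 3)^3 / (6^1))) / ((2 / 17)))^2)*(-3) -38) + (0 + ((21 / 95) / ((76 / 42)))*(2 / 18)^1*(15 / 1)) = -3525102.90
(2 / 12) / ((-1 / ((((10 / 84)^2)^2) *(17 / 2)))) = -10625 / 37340352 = -0.00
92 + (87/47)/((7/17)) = 31747/329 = 96.50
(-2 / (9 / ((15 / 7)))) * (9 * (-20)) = 600 / 7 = 85.71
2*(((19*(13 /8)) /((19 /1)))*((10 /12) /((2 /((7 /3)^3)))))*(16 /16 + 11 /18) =646555 /23328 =27.72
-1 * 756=-756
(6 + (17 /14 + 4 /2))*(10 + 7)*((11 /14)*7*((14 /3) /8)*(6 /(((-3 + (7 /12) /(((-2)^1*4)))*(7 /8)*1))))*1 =-2315808 /2065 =-1121.46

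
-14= -14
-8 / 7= -1.14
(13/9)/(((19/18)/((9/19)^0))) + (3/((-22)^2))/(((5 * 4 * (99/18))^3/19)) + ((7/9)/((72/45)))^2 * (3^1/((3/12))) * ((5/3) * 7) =34155736430473/991429956000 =34.45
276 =276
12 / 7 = 1.71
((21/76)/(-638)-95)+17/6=-13406995/145464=-92.17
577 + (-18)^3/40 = 2156/5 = 431.20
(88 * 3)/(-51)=-88/17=-5.18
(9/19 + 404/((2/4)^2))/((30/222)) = 1136381/95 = 11961.91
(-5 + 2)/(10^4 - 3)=-0.00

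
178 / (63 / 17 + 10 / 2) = 1513 / 74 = 20.45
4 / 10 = 0.40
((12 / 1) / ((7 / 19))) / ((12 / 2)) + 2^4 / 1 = 150 / 7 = 21.43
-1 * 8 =-8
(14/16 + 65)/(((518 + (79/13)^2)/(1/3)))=89063/2250792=0.04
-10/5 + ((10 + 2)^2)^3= 2985982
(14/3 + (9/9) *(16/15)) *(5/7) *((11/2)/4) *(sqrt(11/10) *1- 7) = -473/12 + 473 *sqrt(110)/840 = -33.51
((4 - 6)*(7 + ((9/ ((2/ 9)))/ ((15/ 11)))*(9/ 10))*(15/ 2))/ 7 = -10119/ 140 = -72.28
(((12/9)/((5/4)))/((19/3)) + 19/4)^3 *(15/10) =19586153727/109744000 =178.47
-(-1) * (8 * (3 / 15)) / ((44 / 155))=5.64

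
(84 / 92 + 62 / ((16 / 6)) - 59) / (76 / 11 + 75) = -35255 / 82892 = -0.43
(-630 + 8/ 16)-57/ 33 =-13887/ 22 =-631.23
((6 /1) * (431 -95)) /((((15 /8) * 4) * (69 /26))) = 11648 /115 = 101.29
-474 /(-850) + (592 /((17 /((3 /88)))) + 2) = 3.74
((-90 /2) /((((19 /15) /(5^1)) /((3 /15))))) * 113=-76275 /19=-4014.47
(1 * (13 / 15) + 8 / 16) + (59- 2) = 1751 / 30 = 58.37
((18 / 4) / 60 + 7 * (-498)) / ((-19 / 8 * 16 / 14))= 976059 / 760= 1284.29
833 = 833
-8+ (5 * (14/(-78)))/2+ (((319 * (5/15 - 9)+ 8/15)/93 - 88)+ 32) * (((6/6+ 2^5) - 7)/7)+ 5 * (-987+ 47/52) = -2669564479/507780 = -5257.32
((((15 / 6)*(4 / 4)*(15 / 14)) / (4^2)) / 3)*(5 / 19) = 125 / 8512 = 0.01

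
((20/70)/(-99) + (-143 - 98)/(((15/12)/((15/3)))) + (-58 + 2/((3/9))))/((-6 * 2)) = 84.67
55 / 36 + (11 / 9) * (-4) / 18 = 407 / 324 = 1.26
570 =570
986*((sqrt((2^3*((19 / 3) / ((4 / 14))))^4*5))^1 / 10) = 139530832*sqrt(5) / 45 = 6933342.78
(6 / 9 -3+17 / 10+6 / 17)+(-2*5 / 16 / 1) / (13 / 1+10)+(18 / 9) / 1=79409 / 46920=1.69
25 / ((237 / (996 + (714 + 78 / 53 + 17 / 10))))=4539905 / 25122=180.71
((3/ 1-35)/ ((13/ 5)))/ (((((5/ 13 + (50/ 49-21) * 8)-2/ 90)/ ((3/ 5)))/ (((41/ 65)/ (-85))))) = -433944/ 1262830465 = -0.00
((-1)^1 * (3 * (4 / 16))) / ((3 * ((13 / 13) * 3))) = -1 / 12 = -0.08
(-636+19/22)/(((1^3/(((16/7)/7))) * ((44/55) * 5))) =-27946/539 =-51.85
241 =241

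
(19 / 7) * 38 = 722 / 7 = 103.14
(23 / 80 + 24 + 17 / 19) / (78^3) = 4253 / 80146560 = 0.00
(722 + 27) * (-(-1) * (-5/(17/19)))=-71155/17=-4185.59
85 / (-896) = -85 / 896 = -0.09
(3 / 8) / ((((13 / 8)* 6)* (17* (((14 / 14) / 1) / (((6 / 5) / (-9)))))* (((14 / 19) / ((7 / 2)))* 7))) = -0.00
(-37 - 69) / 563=-106 / 563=-0.19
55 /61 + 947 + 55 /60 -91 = 627923 /732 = 857.82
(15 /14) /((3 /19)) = 95 /14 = 6.79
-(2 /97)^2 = -4 /9409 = -0.00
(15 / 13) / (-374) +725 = 3524935 / 4862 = 725.00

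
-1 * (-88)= 88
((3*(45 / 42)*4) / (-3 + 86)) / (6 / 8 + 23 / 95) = 0.16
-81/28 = -2.89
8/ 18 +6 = 58/ 9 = 6.44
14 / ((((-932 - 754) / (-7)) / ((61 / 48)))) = 2989 / 40464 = 0.07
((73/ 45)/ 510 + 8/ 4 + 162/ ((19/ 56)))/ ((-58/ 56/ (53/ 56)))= -11081022011/ 25290900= -438.14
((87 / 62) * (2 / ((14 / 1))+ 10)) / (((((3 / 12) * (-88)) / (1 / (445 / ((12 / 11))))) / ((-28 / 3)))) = 24708 / 1669195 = 0.01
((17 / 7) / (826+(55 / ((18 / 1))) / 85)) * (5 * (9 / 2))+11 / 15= 21218734 / 26540535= 0.80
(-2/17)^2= 4/289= 0.01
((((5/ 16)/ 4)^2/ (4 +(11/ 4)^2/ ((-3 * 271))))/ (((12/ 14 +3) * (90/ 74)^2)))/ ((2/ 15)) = 350945/ 174555648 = 0.00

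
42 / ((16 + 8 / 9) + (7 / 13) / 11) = 54054 / 21799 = 2.48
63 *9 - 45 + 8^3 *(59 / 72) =941.56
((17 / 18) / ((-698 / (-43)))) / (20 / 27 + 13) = 2193 / 517916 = 0.00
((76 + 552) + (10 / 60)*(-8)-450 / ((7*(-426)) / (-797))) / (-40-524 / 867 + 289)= 2.04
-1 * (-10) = 10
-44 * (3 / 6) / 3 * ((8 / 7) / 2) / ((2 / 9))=-132 / 7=-18.86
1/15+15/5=46/15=3.07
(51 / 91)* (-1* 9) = -5.04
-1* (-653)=653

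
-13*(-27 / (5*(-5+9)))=351 / 20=17.55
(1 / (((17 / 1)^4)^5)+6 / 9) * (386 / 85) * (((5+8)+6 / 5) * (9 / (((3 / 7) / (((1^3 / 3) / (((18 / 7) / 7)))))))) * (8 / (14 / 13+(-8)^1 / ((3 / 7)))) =-1158396989678067074508958508396 / 3109137026085392979637224765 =-372.58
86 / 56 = 43 / 28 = 1.54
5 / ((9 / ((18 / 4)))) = 5 / 2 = 2.50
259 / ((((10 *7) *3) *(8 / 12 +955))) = 0.00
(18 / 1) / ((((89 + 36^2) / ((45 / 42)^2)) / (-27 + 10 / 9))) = -0.39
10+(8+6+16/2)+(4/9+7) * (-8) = -248/9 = -27.56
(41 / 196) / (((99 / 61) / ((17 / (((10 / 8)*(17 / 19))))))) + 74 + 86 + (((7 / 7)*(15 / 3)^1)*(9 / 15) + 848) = 24569324 / 24255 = 1012.96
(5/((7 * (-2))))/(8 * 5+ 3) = -5/602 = -0.01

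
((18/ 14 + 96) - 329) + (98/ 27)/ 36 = -787949/ 3402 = -231.61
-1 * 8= -8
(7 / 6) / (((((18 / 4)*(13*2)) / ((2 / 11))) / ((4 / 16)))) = 7 / 15444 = 0.00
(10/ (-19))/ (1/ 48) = -480/ 19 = -25.26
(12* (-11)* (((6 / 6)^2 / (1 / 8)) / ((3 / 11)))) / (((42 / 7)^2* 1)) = -968 / 9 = -107.56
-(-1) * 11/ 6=11/ 6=1.83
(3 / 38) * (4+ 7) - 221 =-8365 / 38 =-220.13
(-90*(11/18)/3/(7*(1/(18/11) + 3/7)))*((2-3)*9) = 2970/131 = 22.67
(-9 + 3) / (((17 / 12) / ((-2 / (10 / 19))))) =1368 / 85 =16.09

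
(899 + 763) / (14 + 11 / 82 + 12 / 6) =45428 / 441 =103.01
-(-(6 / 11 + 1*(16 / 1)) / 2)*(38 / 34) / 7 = 247 / 187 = 1.32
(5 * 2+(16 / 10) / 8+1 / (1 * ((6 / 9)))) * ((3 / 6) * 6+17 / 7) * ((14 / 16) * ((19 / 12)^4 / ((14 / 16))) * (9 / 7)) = 32189287 / 62720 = 513.22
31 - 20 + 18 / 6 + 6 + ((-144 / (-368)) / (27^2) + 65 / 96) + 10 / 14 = 8927099 / 417312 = 21.39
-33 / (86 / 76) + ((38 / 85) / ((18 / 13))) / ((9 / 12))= -2835446 / 98685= -28.73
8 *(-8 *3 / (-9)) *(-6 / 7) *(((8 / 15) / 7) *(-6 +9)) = -1024 / 245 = -4.18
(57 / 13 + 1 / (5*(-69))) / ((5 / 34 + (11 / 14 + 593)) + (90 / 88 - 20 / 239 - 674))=-24592591408 / 444110633655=-0.06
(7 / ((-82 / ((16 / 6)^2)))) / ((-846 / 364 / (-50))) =-2038400 / 156087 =-13.06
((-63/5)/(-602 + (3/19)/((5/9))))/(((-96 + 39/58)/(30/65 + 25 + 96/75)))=-10585638/1802063575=-0.01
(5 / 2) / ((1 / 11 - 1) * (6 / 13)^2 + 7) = 9295 / 25306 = 0.37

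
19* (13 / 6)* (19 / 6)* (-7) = -32851 / 36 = -912.53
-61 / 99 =-0.62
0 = 0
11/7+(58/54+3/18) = 1063/378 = 2.81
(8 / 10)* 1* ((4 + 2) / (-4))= -1.20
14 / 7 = 2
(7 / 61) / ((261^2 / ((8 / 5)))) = 56 / 20776905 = 0.00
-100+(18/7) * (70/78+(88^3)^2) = 108670556298566/91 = 1194181937346.88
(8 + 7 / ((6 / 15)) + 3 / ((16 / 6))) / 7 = 213 / 56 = 3.80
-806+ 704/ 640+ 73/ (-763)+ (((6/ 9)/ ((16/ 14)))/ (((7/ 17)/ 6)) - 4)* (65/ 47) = -143223862/ 179305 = -798.77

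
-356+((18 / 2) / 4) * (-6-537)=-6311 / 4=-1577.75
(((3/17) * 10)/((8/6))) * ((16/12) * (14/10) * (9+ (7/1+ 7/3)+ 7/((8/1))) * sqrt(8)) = 3227 * sqrt(2)/34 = 134.23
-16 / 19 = -0.84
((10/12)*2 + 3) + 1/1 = 17/3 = 5.67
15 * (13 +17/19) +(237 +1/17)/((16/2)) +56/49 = 2163291/9044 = 239.20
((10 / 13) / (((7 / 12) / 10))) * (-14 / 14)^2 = 1200 / 91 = 13.19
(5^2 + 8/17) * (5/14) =2165/238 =9.10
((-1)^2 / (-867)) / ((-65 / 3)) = 1 / 18785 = 0.00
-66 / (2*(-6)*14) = 11 / 28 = 0.39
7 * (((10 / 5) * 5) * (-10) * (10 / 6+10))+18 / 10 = -122473 / 15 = -8164.87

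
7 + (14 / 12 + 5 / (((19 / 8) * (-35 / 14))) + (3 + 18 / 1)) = 3229 / 114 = 28.32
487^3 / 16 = 115501303 / 16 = 7218831.44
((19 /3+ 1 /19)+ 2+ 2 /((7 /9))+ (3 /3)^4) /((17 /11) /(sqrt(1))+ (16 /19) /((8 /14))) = 52481 /13251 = 3.96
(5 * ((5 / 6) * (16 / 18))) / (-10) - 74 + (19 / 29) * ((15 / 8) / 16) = -7446001 / 100224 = -74.29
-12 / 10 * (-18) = 108 / 5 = 21.60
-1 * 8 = -8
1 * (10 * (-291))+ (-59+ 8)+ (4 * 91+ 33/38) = -98653/38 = -2596.13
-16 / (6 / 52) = -416 / 3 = -138.67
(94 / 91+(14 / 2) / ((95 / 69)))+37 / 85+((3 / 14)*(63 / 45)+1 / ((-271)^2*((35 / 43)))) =147921330941 / 21586513130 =6.85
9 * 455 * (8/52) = 630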